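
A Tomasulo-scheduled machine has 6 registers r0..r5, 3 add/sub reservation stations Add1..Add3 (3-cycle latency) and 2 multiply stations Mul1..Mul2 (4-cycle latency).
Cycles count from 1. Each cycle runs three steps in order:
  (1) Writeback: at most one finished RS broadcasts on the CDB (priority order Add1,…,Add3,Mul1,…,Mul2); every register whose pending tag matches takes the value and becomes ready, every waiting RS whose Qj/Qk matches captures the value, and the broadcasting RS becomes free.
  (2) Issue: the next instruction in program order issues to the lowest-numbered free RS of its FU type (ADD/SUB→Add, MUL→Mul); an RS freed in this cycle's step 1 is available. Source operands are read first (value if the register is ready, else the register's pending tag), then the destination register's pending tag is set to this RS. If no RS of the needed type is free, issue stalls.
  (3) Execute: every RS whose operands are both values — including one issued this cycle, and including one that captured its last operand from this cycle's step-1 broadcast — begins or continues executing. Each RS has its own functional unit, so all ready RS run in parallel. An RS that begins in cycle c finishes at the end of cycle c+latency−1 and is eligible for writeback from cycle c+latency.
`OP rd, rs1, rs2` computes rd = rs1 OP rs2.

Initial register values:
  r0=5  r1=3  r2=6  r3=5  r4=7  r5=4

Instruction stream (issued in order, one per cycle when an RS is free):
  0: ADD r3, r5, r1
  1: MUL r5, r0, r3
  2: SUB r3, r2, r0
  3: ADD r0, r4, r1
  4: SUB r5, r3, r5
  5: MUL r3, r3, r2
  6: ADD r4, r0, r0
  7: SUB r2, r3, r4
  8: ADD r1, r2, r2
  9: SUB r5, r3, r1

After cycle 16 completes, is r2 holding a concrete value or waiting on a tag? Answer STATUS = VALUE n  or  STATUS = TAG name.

cycle 1: issue ADD r3<-Add1 // r0:5,r1:3,r2:6,r3:Add1,r4:7,r5:4
cycle 2: issue MUL r5<-Mul1 // r0:5,r1:3,r2:6,r3:Add1,r4:7,r5:Mul1
cycle 3: issue SUB r3<-Add2 // r0:5,r1:3,r2:6,r3:Add2,r4:7,r5:Mul1
cycle 4: CDB Add1=7; issue ADD r0<-Add1 // r0:Add1,r1:3,r2:6,r3:Add2,r4:7,r5:Mul1
cycle 5: issue SUB r5<-Add3 // r0:Add1,r1:3,r2:6,r3:Add2,r4:7,r5:Add3
cycle 6: CDB Add2=1; issue MUL r3<-Mul2 // r0:Add1,r1:3,r2:6,r3:Mul2,r4:7,r5:Add3
cycle 7: CDB Add1=10; issue ADD r4<-Add1 // r0:10,r1:3,r2:6,r3:Mul2,r4:Add1,r5:Add3
cycle 8: CDB Mul1=35; issue SUB r2<-Add2 // r0:10,r1:3,r2:Add2,r3:Mul2,r4:Add1,r5:Add3
cycle 9: stall // r0:10,r1:3,r2:Add2,r3:Mul2,r4:Add1,r5:Add3
cycle 10: CDB Add1=20; issue ADD r1<-Add1 // r0:10,r1:Add1,r2:Add2,r3:Mul2,r4:20,r5:Add3
cycle 11: CDB Add3=-34; issue SUB r5<-Add3 // r0:10,r1:Add1,r2:Add2,r3:Mul2,r4:20,r5:Add3
cycle 12: CDB Mul2=6 // r0:10,r1:Add1,r2:Add2,r3:6,r4:20,r5:Add3
cycle 13: - // r0:10,r1:Add1,r2:Add2,r3:6,r4:20,r5:Add3
cycle 14: - // r0:10,r1:Add1,r2:Add2,r3:6,r4:20,r5:Add3
cycle 15: CDB Add2=-14 // r0:10,r1:Add1,r2:-14,r3:6,r4:20,r5:Add3
cycle 16: - // r0:10,r1:Add1,r2:-14,r3:6,r4:20,r5:Add3

STATUS = VALUE -14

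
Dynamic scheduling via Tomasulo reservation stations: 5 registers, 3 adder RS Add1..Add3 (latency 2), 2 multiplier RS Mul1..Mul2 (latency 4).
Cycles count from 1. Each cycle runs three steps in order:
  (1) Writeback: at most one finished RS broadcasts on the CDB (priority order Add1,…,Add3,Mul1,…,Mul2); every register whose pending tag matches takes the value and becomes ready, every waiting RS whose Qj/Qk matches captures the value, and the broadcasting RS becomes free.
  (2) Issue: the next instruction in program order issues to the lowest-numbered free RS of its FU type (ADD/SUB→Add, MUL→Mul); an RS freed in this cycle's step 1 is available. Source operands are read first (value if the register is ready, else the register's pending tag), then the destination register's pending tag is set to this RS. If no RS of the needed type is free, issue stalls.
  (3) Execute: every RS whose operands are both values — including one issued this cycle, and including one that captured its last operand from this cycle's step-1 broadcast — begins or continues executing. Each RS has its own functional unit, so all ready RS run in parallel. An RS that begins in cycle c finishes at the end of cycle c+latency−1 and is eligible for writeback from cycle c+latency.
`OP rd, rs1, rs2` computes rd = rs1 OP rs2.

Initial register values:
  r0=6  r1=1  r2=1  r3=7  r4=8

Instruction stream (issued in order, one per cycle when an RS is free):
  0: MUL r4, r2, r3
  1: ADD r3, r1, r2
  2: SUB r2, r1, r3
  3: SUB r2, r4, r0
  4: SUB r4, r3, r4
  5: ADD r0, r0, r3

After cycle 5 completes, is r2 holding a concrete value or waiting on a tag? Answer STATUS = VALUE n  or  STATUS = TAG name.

STATUS = TAG Add1

c1: issue MUL r4<-Mul1 | r0:6,r1:1,r2:1,r3:7,r4:Mul1
c2: issue ADD r3<-Add1 | r0:6,r1:1,r2:1,r3:Add1,r4:Mul1
c3: issue SUB r2<-Add2 | r0:6,r1:1,r2:Add2,r3:Add1,r4:Mul1
c4: CDB Add1=2; issue SUB r2<-Add1 | r0:6,r1:1,r2:Add1,r3:2,r4:Mul1
c5: CDB Mul1=7; issue SUB r4<-Add3 | r0:6,r1:1,r2:Add1,r3:2,r4:Add3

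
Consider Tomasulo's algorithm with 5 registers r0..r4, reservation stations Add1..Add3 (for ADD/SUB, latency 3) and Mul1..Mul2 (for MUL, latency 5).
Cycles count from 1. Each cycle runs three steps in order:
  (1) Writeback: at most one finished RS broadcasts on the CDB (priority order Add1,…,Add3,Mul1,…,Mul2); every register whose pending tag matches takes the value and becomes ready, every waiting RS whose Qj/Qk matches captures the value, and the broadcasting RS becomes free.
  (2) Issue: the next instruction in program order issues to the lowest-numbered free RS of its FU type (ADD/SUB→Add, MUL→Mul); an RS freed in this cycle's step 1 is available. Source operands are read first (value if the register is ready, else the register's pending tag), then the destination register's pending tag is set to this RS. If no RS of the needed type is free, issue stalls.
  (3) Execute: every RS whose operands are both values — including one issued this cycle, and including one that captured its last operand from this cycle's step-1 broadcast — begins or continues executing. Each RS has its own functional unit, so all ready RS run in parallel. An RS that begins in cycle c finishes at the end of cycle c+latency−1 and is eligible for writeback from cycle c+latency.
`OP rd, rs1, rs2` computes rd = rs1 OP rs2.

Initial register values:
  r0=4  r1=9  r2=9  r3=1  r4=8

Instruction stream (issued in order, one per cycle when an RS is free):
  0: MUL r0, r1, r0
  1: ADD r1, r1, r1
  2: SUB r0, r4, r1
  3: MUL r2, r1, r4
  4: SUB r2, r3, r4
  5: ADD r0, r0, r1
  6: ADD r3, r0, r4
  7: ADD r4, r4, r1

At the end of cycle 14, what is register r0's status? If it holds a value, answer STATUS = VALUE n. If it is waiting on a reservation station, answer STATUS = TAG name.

c1: issue MUL r0<-Mul1 | r0:Mul1,r1:9,r2:9,r3:1,r4:8
c2: issue ADD r1<-Add1 | r0:Mul1,r1:Add1,r2:9,r3:1,r4:8
c3: issue SUB r0<-Add2 | r0:Add2,r1:Add1,r2:9,r3:1,r4:8
c4: issue MUL r2<-Mul2 | r0:Add2,r1:Add1,r2:Mul2,r3:1,r4:8
c5: CDB Add1=18; issue SUB r2<-Add1 | r0:Add2,r1:18,r2:Add1,r3:1,r4:8
c6: CDB Mul1=36; issue ADD r0<-Add3 | r0:Add3,r1:18,r2:Add1,r3:1,r4:8
c7: stall | r0:Add3,r1:18,r2:Add1,r3:1,r4:8
c8: CDB Add1=-7; issue ADD r3<-Add1 | r0:Add3,r1:18,r2:-7,r3:Add1,r4:8
c9: CDB Add2=-10; issue ADD r4<-Add2 | r0:Add3,r1:18,r2:-7,r3:Add1,r4:Add2
c10: CDB Mul2=144 | r0:Add3,r1:18,r2:-7,r3:Add1,r4:Add2
c11: - | r0:Add3,r1:18,r2:-7,r3:Add1,r4:Add2
c12: CDB Add2=26 | r0:Add3,r1:18,r2:-7,r3:Add1,r4:26
c13: CDB Add3=8 | r0:8,r1:18,r2:-7,r3:Add1,r4:26
c14: - | r0:8,r1:18,r2:-7,r3:Add1,r4:26

STATUS = VALUE 8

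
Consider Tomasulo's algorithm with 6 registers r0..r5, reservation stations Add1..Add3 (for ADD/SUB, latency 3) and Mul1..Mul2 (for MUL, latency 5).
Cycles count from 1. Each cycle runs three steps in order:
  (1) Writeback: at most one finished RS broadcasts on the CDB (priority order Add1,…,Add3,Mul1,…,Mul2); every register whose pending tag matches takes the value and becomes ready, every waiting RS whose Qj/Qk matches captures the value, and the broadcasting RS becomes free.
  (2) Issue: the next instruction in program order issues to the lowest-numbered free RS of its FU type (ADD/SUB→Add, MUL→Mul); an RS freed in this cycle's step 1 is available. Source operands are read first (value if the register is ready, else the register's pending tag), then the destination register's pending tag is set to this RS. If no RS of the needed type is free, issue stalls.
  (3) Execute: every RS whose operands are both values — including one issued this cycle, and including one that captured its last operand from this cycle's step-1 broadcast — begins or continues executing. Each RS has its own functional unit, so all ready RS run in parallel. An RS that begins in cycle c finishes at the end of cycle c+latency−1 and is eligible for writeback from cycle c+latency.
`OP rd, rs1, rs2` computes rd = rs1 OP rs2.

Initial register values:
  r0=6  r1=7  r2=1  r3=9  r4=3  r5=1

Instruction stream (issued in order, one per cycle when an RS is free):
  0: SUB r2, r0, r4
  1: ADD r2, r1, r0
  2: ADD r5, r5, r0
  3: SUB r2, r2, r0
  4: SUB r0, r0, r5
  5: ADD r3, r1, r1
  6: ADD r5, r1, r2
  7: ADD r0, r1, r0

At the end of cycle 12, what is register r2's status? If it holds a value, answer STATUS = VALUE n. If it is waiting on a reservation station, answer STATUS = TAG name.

STATUS = VALUE 7

cycle 1: issue SUB r2<-Add1 // r0:6,r1:7,r2:Add1,r3:9,r4:3,r5:1
cycle 2: issue ADD r2<-Add2 // r0:6,r1:7,r2:Add2,r3:9,r4:3,r5:1
cycle 3: issue ADD r5<-Add3 // r0:6,r1:7,r2:Add2,r3:9,r4:3,r5:Add3
cycle 4: CDB Add1=3; issue SUB r2<-Add1 // r0:6,r1:7,r2:Add1,r3:9,r4:3,r5:Add3
cycle 5: CDB Add2=13; issue SUB r0<-Add2 // r0:Add2,r1:7,r2:Add1,r3:9,r4:3,r5:Add3
cycle 6: CDB Add3=7; issue ADD r3<-Add3 // r0:Add2,r1:7,r2:Add1,r3:Add3,r4:3,r5:7
cycle 7: stall // r0:Add2,r1:7,r2:Add1,r3:Add3,r4:3,r5:7
cycle 8: CDB Add1=7; issue ADD r5<-Add1 // r0:Add2,r1:7,r2:7,r3:Add3,r4:3,r5:Add1
cycle 9: CDB Add2=-1; issue ADD r0<-Add2 // r0:Add2,r1:7,r2:7,r3:Add3,r4:3,r5:Add1
cycle 10: CDB Add3=14 // r0:Add2,r1:7,r2:7,r3:14,r4:3,r5:Add1
cycle 11: CDB Add1=14 // r0:Add2,r1:7,r2:7,r3:14,r4:3,r5:14
cycle 12: CDB Add2=6 // r0:6,r1:7,r2:7,r3:14,r4:3,r5:14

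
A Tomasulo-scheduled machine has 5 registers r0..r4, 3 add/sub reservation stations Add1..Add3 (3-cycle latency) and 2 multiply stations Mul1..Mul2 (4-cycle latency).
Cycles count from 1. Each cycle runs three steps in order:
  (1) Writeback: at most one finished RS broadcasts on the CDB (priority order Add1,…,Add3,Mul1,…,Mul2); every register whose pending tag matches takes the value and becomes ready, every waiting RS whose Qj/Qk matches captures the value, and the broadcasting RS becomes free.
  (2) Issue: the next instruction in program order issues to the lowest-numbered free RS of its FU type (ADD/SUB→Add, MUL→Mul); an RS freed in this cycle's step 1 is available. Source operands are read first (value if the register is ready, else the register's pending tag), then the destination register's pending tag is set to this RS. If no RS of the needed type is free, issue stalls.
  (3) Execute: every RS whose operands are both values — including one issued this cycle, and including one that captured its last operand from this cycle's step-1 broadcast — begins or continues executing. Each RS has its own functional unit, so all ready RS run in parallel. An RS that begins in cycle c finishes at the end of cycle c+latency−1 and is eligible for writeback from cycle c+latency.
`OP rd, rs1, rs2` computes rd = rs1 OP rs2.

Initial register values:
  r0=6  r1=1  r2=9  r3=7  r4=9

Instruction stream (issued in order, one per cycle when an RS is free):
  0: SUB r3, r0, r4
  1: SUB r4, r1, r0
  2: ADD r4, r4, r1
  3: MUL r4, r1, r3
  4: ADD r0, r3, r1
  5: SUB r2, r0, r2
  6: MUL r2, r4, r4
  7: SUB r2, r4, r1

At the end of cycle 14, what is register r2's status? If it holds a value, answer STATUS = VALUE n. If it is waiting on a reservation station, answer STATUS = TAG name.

  c1: issue SUB r3<-Add1  regs: r0:6,r1:1,r2:9,r3:Add1,r4:9
  c2: issue SUB r4<-Add2  regs: r0:6,r1:1,r2:9,r3:Add1,r4:Add2
  c3: issue ADD r4<-Add3  regs: r0:6,r1:1,r2:9,r3:Add1,r4:Add3
  c4: CDB Add1=-3; issue MUL r4<-Mul1  regs: r0:6,r1:1,r2:9,r3:-3,r4:Mul1
  c5: CDB Add2=-5; issue ADD r0<-Add1  regs: r0:Add1,r1:1,r2:9,r3:-3,r4:Mul1
  c6: issue SUB r2<-Add2  regs: r0:Add1,r1:1,r2:Add2,r3:-3,r4:Mul1
  c7: issue MUL r2<-Mul2  regs: r0:Add1,r1:1,r2:Mul2,r3:-3,r4:Mul1
  c8: CDB Add1=-2; issue SUB r2<-Add1  regs: r0:-2,r1:1,r2:Add1,r3:-3,r4:Mul1
  c9: CDB Add3=-4  regs: r0:-2,r1:1,r2:Add1,r3:-3,r4:Mul1
  c10: CDB Mul1=-3  regs: r0:-2,r1:1,r2:Add1,r3:-3,r4:-3
  c11: CDB Add2=-11  regs: r0:-2,r1:1,r2:Add1,r3:-3,r4:-3
  c12: -  regs: r0:-2,r1:1,r2:Add1,r3:-3,r4:-3
  c13: CDB Add1=-4  regs: r0:-2,r1:1,r2:-4,r3:-3,r4:-3
  c14: CDB Mul2=9  regs: r0:-2,r1:1,r2:-4,r3:-3,r4:-3

STATUS = VALUE -4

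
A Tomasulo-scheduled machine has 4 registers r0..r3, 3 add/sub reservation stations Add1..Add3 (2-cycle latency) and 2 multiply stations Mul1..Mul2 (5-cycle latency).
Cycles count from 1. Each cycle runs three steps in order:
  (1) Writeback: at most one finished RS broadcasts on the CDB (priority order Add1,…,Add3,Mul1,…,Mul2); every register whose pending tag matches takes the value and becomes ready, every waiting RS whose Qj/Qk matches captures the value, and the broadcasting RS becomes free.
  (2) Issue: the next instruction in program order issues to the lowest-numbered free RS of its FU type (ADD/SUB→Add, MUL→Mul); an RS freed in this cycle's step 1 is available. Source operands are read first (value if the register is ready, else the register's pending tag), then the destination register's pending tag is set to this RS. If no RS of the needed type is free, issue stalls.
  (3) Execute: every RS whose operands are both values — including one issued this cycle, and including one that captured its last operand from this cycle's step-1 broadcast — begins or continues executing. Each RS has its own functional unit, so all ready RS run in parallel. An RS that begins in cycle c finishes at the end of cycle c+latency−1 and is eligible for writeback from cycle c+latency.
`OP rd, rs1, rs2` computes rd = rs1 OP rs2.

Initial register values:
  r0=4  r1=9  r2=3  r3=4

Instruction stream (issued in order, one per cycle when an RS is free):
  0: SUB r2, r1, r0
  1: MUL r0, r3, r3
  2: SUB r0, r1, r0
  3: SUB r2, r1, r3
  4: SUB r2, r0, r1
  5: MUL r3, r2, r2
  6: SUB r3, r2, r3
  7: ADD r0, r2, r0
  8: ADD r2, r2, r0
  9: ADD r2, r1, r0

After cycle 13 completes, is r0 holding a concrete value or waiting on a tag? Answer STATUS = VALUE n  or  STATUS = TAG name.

STATUS = VALUE -23

  c1: issue SUB r2<-Add1  regs: r0:4,r1:9,r2:Add1,r3:4
  c2: issue MUL r0<-Mul1  regs: r0:Mul1,r1:9,r2:Add1,r3:4
  c3: CDB Add1=5; issue SUB r0<-Add1  regs: r0:Add1,r1:9,r2:5,r3:4
  c4: issue SUB r2<-Add2  regs: r0:Add1,r1:9,r2:Add2,r3:4
  c5: issue SUB r2<-Add3  regs: r0:Add1,r1:9,r2:Add3,r3:4
  c6: CDB Add2=5; issue MUL r3<-Mul2  regs: r0:Add1,r1:9,r2:Add3,r3:Mul2
  c7: CDB Mul1=16; issue SUB r3<-Add2  regs: r0:Add1,r1:9,r2:Add3,r3:Add2
  c8: stall  regs: r0:Add1,r1:9,r2:Add3,r3:Add2
  c9: CDB Add1=-7; issue ADD r0<-Add1  regs: r0:Add1,r1:9,r2:Add3,r3:Add2
  c10: stall  regs: r0:Add1,r1:9,r2:Add3,r3:Add2
  c11: CDB Add3=-16; issue ADD r2<-Add3  regs: r0:Add1,r1:9,r2:Add3,r3:Add2
  c12: stall  regs: r0:Add1,r1:9,r2:Add3,r3:Add2
  c13: CDB Add1=-23; issue ADD r2<-Add1  regs: r0:-23,r1:9,r2:Add1,r3:Add2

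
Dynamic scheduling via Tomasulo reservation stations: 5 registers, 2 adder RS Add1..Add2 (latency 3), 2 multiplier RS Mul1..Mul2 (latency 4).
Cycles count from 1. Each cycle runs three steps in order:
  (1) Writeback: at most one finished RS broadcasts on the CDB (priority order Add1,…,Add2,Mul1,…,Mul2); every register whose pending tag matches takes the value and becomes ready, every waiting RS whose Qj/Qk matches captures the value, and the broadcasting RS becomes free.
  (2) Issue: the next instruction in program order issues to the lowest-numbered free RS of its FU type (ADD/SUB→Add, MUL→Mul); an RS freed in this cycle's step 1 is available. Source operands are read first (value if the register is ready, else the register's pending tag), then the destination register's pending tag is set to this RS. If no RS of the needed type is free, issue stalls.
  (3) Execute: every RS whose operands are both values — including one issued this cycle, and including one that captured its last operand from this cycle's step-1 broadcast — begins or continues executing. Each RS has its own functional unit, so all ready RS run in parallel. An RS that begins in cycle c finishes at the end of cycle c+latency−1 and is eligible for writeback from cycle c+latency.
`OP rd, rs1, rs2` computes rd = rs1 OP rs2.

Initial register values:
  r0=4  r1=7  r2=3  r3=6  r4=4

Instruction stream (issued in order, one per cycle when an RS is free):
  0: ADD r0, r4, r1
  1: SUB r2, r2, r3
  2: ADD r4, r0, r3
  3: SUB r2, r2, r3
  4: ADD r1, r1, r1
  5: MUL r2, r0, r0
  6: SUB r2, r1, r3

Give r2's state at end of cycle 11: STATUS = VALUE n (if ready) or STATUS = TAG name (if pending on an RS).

cycle 1: issue ADD r0<-Add1 // r0:Add1,r1:7,r2:3,r3:6,r4:4
cycle 2: issue SUB r2<-Add2 // r0:Add1,r1:7,r2:Add2,r3:6,r4:4
cycle 3: stall // r0:Add1,r1:7,r2:Add2,r3:6,r4:4
cycle 4: CDB Add1=11; issue ADD r4<-Add1 // r0:11,r1:7,r2:Add2,r3:6,r4:Add1
cycle 5: CDB Add2=-3; issue SUB r2<-Add2 // r0:11,r1:7,r2:Add2,r3:6,r4:Add1
cycle 6: stall // r0:11,r1:7,r2:Add2,r3:6,r4:Add1
cycle 7: CDB Add1=17; issue ADD r1<-Add1 // r0:11,r1:Add1,r2:Add2,r3:6,r4:17
cycle 8: CDB Add2=-9; issue MUL r2<-Mul1 // r0:11,r1:Add1,r2:Mul1,r3:6,r4:17
cycle 9: issue SUB r2<-Add2 // r0:11,r1:Add1,r2:Add2,r3:6,r4:17
cycle 10: CDB Add1=14 // r0:11,r1:14,r2:Add2,r3:6,r4:17
cycle 11: - // r0:11,r1:14,r2:Add2,r3:6,r4:17

STATUS = TAG Add2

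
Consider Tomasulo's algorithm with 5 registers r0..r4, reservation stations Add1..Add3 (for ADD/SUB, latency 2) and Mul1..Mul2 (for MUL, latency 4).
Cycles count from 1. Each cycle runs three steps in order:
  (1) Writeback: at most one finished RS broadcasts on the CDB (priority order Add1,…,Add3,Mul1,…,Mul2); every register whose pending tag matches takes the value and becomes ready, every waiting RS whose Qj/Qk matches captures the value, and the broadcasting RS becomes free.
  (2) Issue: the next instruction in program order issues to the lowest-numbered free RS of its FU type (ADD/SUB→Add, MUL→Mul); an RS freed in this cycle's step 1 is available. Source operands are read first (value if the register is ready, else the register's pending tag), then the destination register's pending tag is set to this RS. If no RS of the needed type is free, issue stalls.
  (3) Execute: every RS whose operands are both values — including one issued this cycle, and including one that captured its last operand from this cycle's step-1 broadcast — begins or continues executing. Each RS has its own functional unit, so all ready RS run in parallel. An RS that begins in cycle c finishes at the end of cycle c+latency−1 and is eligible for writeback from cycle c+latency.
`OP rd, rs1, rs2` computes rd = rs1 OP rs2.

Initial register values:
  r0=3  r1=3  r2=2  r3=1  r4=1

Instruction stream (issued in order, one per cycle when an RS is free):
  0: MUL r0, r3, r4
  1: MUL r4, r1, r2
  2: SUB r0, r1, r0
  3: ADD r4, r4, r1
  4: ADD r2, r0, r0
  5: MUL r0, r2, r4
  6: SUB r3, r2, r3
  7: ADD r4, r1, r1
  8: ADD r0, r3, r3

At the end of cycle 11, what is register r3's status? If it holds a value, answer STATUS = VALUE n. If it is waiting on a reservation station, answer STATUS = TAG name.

c1: issue MUL r0<-Mul1 | r0:Mul1,r1:3,r2:2,r3:1,r4:1
c2: issue MUL r4<-Mul2 | r0:Mul1,r1:3,r2:2,r3:1,r4:Mul2
c3: issue SUB r0<-Add1 | r0:Add1,r1:3,r2:2,r3:1,r4:Mul2
c4: issue ADD r4<-Add2 | r0:Add1,r1:3,r2:2,r3:1,r4:Add2
c5: CDB Mul1=1; issue ADD r2<-Add3 | r0:Add1,r1:3,r2:Add3,r3:1,r4:Add2
c6: CDB Mul2=6; issue MUL r0<-Mul1 | r0:Mul1,r1:3,r2:Add3,r3:1,r4:Add2
c7: CDB Add1=2; issue SUB r3<-Add1 | r0:Mul1,r1:3,r2:Add3,r3:Add1,r4:Add2
c8: CDB Add2=9; issue ADD r4<-Add2 | r0:Mul1,r1:3,r2:Add3,r3:Add1,r4:Add2
c9: CDB Add3=4; issue ADD r0<-Add3 | r0:Add3,r1:3,r2:4,r3:Add1,r4:Add2
c10: CDB Add2=6 | r0:Add3,r1:3,r2:4,r3:Add1,r4:6
c11: CDB Add1=3 | r0:Add3,r1:3,r2:4,r3:3,r4:6

STATUS = VALUE 3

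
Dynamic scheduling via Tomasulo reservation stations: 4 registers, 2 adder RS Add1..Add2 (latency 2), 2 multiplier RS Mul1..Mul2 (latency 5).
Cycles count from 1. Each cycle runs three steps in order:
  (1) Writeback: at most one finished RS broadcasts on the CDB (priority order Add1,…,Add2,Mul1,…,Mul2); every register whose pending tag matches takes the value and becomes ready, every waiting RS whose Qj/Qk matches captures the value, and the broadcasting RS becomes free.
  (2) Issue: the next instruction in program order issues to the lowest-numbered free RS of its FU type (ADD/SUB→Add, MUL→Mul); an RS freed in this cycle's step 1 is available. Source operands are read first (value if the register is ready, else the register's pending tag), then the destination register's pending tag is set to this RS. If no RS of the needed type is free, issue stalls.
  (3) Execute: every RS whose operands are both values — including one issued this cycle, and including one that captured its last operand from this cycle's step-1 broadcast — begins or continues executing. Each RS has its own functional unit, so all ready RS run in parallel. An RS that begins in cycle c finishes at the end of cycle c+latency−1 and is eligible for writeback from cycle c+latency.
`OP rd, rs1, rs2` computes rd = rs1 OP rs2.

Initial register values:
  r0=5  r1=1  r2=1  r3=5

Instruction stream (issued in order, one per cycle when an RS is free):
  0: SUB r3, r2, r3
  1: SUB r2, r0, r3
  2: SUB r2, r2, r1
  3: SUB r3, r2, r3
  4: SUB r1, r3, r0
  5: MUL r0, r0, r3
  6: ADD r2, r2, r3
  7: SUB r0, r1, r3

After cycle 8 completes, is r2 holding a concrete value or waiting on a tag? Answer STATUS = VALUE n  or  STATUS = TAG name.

STATUS = VALUE 8

c1: issue SUB r3<-Add1 | r0:5,r1:1,r2:1,r3:Add1
c2: issue SUB r2<-Add2 | r0:5,r1:1,r2:Add2,r3:Add1
c3: CDB Add1=-4; issue SUB r2<-Add1 | r0:5,r1:1,r2:Add1,r3:-4
c4: stall | r0:5,r1:1,r2:Add1,r3:-4
c5: CDB Add2=9; issue SUB r3<-Add2 | r0:5,r1:1,r2:Add1,r3:Add2
c6: stall | r0:5,r1:1,r2:Add1,r3:Add2
c7: CDB Add1=8; issue SUB r1<-Add1 | r0:5,r1:Add1,r2:8,r3:Add2
c8: issue MUL r0<-Mul1 | r0:Mul1,r1:Add1,r2:8,r3:Add2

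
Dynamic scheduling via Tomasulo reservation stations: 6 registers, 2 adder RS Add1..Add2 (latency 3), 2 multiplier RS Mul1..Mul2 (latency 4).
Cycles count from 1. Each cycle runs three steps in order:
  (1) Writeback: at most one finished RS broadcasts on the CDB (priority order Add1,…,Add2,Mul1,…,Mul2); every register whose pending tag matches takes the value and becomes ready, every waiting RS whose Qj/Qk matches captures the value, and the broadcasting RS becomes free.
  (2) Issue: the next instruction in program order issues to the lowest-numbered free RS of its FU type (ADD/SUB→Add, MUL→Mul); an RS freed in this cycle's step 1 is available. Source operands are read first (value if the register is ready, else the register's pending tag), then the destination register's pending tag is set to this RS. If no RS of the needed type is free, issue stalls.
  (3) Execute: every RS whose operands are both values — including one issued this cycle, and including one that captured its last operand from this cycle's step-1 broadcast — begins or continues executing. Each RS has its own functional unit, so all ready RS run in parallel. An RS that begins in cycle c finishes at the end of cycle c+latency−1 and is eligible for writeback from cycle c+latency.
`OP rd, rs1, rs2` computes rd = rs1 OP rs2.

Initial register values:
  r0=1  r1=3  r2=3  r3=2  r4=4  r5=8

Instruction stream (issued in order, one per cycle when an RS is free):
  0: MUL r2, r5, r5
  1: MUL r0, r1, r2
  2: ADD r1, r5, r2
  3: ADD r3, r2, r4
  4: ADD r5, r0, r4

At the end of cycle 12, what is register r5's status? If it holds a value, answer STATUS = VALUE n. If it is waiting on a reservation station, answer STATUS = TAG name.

c1: issue MUL r2<-Mul1 | r0:1,r1:3,r2:Mul1,r3:2,r4:4,r5:8
c2: issue MUL r0<-Mul2 | r0:Mul2,r1:3,r2:Mul1,r3:2,r4:4,r5:8
c3: issue ADD r1<-Add1 | r0:Mul2,r1:Add1,r2:Mul1,r3:2,r4:4,r5:8
c4: issue ADD r3<-Add2 | r0:Mul2,r1:Add1,r2:Mul1,r3:Add2,r4:4,r5:8
c5: CDB Mul1=64; stall | r0:Mul2,r1:Add1,r2:64,r3:Add2,r4:4,r5:8
c6: stall | r0:Mul2,r1:Add1,r2:64,r3:Add2,r4:4,r5:8
c7: stall | r0:Mul2,r1:Add1,r2:64,r3:Add2,r4:4,r5:8
c8: CDB Add1=72; issue ADD r5<-Add1 | r0:Mul2,r1:72,r2:64,r3:Add2,r4:4,r5:Add1
c9: CDB Add2=68 | r0:Mul2,r1:72,r2:64,r3:68,r4:4,r5:Add1
c10: CDB Mul2=192 | r0:192,r1:72,r2:64,r3:68,r4:4,r5:Add1
c11: - | r0:192,r1:72,r2:64,r3:68,r4:4,r5:Add1
c12: - | r0:192,r1:72,r2:64,r3:68,r4:4,r5:Add1

STATUS = TAG Add1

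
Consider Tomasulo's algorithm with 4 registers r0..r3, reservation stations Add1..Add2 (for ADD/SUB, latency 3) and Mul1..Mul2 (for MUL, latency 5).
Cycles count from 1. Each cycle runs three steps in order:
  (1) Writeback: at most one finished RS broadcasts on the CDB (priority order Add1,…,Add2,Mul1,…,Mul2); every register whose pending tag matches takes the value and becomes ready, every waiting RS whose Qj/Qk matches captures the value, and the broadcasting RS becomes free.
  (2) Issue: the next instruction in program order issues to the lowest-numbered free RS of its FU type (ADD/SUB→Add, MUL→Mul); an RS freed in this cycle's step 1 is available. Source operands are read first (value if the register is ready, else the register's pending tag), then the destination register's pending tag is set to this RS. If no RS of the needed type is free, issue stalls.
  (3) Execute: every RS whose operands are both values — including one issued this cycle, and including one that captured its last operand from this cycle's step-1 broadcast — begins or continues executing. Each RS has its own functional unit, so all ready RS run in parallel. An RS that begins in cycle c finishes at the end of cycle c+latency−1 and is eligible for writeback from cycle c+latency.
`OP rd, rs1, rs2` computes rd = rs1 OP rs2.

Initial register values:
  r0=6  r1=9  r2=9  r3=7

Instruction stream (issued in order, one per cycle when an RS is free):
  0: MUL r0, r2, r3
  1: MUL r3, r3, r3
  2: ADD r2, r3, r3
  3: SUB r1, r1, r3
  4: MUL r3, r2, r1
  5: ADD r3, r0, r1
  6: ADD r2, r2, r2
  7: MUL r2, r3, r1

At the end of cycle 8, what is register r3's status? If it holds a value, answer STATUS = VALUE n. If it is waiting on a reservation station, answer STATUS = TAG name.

STATUS = TAG Mul1

cycle 1: issue MUL r0<-Mul1 // r0:Mul1,r1:9,r2:9,r3:7
cycle 2: issue MUL r3<-Mul2 // r0:Mul1,r1:9,r2:9,r3:Mul2
cycle 3: issue ADD r2<-Add1 // r0:Mul1,r1:9,r2:Add1,r3:Mul2
cycle 4: issue SUB r1<-Add2 // r0:Mul1,r1:Add2,r2:Add1,r3:Mul2
cycle 5: stall // r0:Mul1,r1:Add2,r2:Add1,r3:Mul2
cycle 6: CDB Mul1=63; issue MUL r3<-Mul1 // r0:63,r1:Add2,r2:Add1,r3:Mul1
cycle 7: CDB Mul2=49; stall // r0:63,r1:Add2,r2:Add1,r3:Mul1
cycle 8: stall // r0:63,r1:Add2,r2:Add1,r3:Mul1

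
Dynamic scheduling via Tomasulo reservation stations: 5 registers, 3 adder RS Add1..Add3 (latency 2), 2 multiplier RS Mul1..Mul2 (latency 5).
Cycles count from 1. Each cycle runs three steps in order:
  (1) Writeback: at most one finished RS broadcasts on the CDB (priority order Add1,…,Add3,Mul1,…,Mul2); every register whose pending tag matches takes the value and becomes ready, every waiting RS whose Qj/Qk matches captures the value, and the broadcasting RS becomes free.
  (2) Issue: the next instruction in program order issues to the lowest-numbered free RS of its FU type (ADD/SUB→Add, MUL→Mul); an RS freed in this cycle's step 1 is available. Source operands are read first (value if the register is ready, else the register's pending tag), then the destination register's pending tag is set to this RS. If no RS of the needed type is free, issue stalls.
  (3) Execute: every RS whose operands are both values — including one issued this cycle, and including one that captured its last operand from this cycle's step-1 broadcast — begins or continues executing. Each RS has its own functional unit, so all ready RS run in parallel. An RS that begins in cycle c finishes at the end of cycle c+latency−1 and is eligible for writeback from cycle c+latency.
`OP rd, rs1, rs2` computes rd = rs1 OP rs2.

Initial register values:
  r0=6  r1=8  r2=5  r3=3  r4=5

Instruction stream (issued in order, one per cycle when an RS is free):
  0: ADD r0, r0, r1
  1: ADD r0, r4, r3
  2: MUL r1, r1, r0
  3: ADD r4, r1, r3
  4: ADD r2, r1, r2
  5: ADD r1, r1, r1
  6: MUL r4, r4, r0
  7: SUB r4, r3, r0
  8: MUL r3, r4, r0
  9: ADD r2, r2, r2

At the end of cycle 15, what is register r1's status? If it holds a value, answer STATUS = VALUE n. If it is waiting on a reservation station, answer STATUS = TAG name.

cycle 1: issue ADD r0<-Add1 // r0:Add1,r1:8,r2:5,r3:3,r4:5
cycle 2: issue ADD r0<-Add2 // r0:Add2,r1:8,r2:5,r3:3,r4:5
cycle 3: CDB Add1=14; issue MUL r1<-Mul1 // r0:Add2,r1:Mul1,r2:5,r3:3,r4:5
cycle 4: CDB Add2=8; issue ADD r4<-Add1 // r0:8,r1:Mul1,r2:5,r3:3,r4:Add1
cycle 5: issue ADD r2<-Add2 // r0:8,r1:Mul1,r2:Add2,r3:3,r4:Add1
cycle 6: issue ADD r1<-Add3 // r0:8,r1:Add3,r2:Add2,r3:3,r4:Add1
cycle 7: issue MUL r4<-Mul2 // r0:8,r1:Add3,r2:Add2,r3:3,r4:Mul2
cycle 8: stall // r0:8,r1:Add3,r2:Add2,r3:3,r4:Mul2
cycle 9: CDB Mul1=64; stall // r0:8,r1:Add3,r2:Add2,r3:3,r4:Mul2
cycle 10: stall // r0:8,r1:Add3,r2:Add2,r3:3,r4:Mul2
cycle 11: CDB Add1=67; issue SUB r4<-Add1 // r0:8,r1:Add3,r2:Add2,r3:3,r4:Add1
cycle 12: CDB Add2=69; issue MUL r3<-Mul1 // r0:8,r1:Add3,r2:69,r3:Mul1,r4:Add1
cycle 13: CDB Add1=-5; issue ADD r2<-Add1 // r0:8,r1:Add3,r2:Add1,r3:Mul1,r4:-5
cycle 14: CDB Add3=128 // r0:8,r1:128,r2:Add1,r3:Mul1,r4:-5
cycle 15: CDB Add1=138 // r0:8,r1:128,r2:138,r3:Mul1,r4:-5

STATUS = VALUE 128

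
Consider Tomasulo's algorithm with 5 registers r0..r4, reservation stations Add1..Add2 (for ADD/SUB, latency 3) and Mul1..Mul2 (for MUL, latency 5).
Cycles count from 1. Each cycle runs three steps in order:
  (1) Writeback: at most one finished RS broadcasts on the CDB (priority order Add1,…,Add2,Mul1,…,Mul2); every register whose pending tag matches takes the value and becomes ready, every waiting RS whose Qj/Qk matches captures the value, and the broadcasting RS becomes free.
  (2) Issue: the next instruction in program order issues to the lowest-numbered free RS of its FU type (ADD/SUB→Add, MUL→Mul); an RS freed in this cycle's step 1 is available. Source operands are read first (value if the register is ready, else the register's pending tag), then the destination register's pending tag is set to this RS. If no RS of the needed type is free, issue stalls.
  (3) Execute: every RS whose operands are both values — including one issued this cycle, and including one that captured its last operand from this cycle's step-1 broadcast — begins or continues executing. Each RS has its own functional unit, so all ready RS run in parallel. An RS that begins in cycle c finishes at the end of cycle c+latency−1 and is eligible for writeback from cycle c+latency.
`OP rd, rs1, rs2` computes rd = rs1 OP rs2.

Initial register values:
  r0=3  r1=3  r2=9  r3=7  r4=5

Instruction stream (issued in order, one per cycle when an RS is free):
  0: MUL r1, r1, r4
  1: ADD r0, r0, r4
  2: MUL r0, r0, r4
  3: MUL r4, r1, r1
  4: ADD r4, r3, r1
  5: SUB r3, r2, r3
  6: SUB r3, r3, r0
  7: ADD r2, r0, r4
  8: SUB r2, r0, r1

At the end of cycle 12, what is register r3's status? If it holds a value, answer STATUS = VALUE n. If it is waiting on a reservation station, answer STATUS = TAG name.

c1: issue MUL r1<-Mul1 | r0:3,r1:Mul1,r2:9,r3:7,r4:5
c2: issue ADD r0<-Add1 | r0:Add1,r1:Mul1,r2:9,r3:7,r4:5
c3: issue MUL r0<-Mul2 | r0:Mul2,r1:Mul1,r2:9,r3:7,r4:5
c4: stall | r0:Mul2,r1:Mul1,r2:9,r3:7,r4:5
c5: CDB Add1=8; stall | r0:Mul2,r1:Mul1,r2:9,r3:7,r4:5
c6: CDB Mul1=15; issue MUL r4<-Mul1 | r0:Mul2,r1:15,r2:9,r3:7,r4:Mul1
c7: issue ADD r4<-Add1 | r0:Mul2,r1:15,r2:9,r3:7,r4:Add1
c8: issue SUB r3<-Add2 | r0:Mul2,r1:15,r2:9,r3:Add2,r4:Add1
c9: stall | r0:Mul2,r1:15,r2:9,r3:Add2,r4:Add1
c10: CDB Add1=22; issue SUB r3<-Add1 | r0:Mul2,r1:15,r2:9,r3:Add1,r4:22
c11: CDB Add2=2; issue ADD r2<-Add2 | r0:Mul2,r1:15,r2:Add2,r3:Add1,r4:22
c12: CDB Mul1=225; stall | r0:Mul2,r1:15,r2:Add2,r3:Add1,r4:22

STATUS = TAG Add1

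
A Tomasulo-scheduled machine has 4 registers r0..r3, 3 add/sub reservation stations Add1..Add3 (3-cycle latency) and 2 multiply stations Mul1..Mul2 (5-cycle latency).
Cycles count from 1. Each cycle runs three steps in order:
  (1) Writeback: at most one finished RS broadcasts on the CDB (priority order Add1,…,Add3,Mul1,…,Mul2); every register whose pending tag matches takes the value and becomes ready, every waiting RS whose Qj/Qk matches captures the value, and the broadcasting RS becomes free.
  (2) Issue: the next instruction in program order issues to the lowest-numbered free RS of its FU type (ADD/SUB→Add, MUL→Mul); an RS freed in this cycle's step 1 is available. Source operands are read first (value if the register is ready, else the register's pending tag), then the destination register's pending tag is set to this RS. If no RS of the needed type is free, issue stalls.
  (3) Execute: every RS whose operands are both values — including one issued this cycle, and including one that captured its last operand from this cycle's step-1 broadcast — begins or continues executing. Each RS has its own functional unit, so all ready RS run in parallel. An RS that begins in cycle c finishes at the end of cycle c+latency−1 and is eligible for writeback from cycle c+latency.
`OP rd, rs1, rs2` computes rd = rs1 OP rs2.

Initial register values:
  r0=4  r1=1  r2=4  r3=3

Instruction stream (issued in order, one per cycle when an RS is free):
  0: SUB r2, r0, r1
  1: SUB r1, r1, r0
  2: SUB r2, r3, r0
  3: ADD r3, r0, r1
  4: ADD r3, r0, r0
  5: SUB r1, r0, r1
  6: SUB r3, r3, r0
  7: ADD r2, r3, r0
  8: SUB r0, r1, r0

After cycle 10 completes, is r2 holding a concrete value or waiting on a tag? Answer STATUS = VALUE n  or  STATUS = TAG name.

STATUS = TAG Add2

c1: issue SUB r2<-Add1 | r0:4,r1:1,r2:Add1,r3:3
c2: issue SUB r1<-Add2 | r0:4,r1:Add2,r2:Add1,r3:3
c3: issue SUB r2<-Add3 | r0:4,r1:Add2,r2:Add3,r3:3
c4: CDB Add1=3; issue ADD r3<-Add1 | r0:4,r1:Add2,r2:Add3,r3:Add1
c5: CDB Add2=-3; issue ADD r3<-Add2 | r0:4,r1:-3,r2:Add3,r3:Add2
c6: CDB Add3=-1; issue SUB r1<-Add3 | r0:4,r1:Add3,r2:-1,r3:Add2
c7: stall | r0:4,r1:Add3,r2:-1,r3:Add2
c8: CDB Add1=1; issue SUB r3<-Add1 | r0:4,r1:Add3,r2:-1,r3:Add1
c9: CDB Add2=8; issue ADD r2<-Add2 | r0:4,r1:Add3,r2:Add2,r3:Add1
c10: CDB Add3=7; issue SUB r0<-Add3 | r0:Add3,r1:7,r2:Add2,r3:Add1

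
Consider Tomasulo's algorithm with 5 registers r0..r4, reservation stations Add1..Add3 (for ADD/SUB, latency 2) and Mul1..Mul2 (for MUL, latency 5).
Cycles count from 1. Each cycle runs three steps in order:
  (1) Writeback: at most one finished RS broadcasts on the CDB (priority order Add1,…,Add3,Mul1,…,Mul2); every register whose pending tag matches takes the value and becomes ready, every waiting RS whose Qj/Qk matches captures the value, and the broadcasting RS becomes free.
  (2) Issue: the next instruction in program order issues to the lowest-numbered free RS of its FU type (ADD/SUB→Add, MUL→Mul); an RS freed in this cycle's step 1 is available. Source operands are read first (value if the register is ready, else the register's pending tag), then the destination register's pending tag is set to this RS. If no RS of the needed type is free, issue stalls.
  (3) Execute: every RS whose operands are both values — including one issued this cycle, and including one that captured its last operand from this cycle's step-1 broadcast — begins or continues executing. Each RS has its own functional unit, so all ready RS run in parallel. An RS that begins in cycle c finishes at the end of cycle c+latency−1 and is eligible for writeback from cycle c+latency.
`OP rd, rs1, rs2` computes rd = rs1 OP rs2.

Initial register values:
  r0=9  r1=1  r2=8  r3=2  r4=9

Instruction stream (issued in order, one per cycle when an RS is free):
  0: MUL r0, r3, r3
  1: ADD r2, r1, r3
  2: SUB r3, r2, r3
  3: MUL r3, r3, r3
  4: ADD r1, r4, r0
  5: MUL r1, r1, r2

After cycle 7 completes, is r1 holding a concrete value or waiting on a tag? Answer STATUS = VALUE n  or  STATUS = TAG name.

cycle 1: issue MUL r0<-Mul1 // r0:Mul1,r1:1,r2:8,r3:2,r4:9
cycle 2: issue ADD r2<-Add1 // r0:Mul1,r1:1,r2:Add1,r3:2,r4:9
cycle 3: issue SUB r3<-Add2 // r0:Mul1,r1:1,r2:Add1,r3:Add2,r4:9
cycle 4: CDB Add1=3; issue MUL r3<-Mul2 // r0:Mul1,r1:1,r2:3,r3:Mul2,r4:9
cycle 5: issue ADD r1<-Add1 // r0:Mul1,r1:Add1,r2:3,r3:Mul2,r4:9
cycle 6: CDB Add2=1; stall // r0:Mul1,r1:Add1,r2:3,r3:Mul2,r4:9
cycle 7: CDB Mul1=4; issue MUL r1<-Mul1 // r0:4,r1:Mul1,r2:3,r3:Mul2,r4:9

STATUS = TAG Mul1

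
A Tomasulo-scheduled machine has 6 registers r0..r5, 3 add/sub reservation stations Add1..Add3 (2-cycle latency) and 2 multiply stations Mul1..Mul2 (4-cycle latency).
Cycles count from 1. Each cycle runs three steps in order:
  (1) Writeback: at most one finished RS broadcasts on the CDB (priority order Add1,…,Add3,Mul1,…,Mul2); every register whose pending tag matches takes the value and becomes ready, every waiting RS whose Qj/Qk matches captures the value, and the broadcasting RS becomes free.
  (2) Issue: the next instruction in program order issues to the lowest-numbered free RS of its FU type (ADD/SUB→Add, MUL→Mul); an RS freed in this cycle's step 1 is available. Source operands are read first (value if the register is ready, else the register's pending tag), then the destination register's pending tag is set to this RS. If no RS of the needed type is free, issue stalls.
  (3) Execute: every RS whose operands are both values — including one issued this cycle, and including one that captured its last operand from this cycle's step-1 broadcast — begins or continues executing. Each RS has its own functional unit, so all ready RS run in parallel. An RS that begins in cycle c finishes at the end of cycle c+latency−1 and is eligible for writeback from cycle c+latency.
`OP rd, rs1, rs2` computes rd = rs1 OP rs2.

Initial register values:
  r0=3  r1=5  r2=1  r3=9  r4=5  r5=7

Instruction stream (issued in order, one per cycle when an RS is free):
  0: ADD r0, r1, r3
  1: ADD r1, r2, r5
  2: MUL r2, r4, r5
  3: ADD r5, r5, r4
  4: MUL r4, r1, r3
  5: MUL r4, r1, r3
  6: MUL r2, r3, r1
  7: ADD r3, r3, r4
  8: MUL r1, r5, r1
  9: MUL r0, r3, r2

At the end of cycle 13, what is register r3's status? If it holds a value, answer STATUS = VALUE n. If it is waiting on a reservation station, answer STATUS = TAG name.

cycle 1: issue ADD r0<-Add1 // r0:Add1,r1:5,r2:1,r3:9,r4:5,r5:7
cycle 2: issue ADD r1<-Add2 // r0:Add1,r1:Add2,r2:1,r3:9,r4:5,r5:7
cycle 3: CDB Add1=14; issue MUL r2<-Mul1 // r0:14,r1:Add2,r2:Mul1,r3:9,r4:5,r5:7
cycle 4: CDB Add2=8; issue ADD r5<-Add1 // r0:14,r1:8,r2:Mul1,r3:9,r4:5,r5:Add1
cycle 5: issue MUL r4<-Mul2 // r0:14,r1:8,r2:Mul1,r3:9,r4:Mul2,r5:Add1
cycle 6: CDB Add1=12; stall // r0:14,r1:8,r2:Mul1,r3:9,r4:Mul2,r5:12
cycle 7: CDB Mul1=35; issue MUL r4<-Mul1 // r0:14,r1:8,r2:35,r3:9,r4:Mul1,r5:12
cycle 8: stall // r0:14,r1:8,r2:35,r3:9,r4:Mul1,r5:12
cycle 9: CDB Mul2=72; issue MUL r2<-Mul2 // r0:14,r1:8,r2:Mul2,r3:9,r4:Mul1,r5:12
cycle 10: issue ADD r3<-Add1 // r0:14,r1:8,r2:Mul2,r3:Add1,r4:Mul1,r5:12
cycle 11: CDB Mul1=72; issue MUL r1<-Mul1 // r0:14,r1:Mul1,r2:Mul2,r3:Add1,r4:72,r5:12
cycle 12: stall // r0:14,r1:Mul1,r2:Mul2,r3:Add1,r4:72,r5:12
cycle 13: CDB Add1=81; stall // r0:14,r1:Mul1,r2:Mul2,r3:81,r4:72,r5:12

STATUS = VALUE 81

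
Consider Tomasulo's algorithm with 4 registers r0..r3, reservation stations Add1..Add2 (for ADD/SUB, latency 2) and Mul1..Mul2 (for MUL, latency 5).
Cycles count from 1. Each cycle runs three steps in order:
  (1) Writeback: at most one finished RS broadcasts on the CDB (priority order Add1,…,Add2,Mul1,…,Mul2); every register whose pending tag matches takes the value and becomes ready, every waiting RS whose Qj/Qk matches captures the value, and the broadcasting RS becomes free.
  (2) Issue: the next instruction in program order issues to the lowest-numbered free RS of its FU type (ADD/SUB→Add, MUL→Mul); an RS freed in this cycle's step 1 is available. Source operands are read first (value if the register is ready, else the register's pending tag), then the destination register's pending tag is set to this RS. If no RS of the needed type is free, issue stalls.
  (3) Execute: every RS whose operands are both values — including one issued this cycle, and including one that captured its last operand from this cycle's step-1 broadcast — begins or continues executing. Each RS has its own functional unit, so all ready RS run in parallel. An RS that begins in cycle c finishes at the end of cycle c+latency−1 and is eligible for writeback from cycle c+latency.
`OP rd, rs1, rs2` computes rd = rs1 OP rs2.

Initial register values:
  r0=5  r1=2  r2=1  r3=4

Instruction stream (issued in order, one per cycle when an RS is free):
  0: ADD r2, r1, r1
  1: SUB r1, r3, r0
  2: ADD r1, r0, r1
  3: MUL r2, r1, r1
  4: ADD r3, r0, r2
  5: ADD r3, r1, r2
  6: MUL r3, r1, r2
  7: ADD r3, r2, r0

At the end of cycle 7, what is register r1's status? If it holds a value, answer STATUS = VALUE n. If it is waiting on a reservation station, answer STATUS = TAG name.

STATUS = VALUE 4

  c1: issue ADD r2<-Add1  regs: r0:5,r1:2,r2:Add1,r3:4
  c2: issue SUB r1<-Add2  regs: r0:5,r1:Add2,r2:Add1,r3:4
  c3: CDB Add1=4; issue ADD r1<-Add1  regs: r0:5,r1:Add1,r2:4,r3:4
  c4: CDB Add2=-1; issue MUL r2<-Mul1  regs: r0:5,r1:Add1,r2:Mul1,r3:4
  c5: issue ADD r3<-Add2  regs: r0:5,r1:Add1,r2:Mul1,r3:Add2
  c6: CDB Add1=4; issue ADD r3<-Add1  regs: r0:5,r1:4,r2:Mul1,r3:Add1
  c7: issue MUL r3<-Mul2  regs: r0:5,r1:4,r2:Mul1,r3:Mul2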